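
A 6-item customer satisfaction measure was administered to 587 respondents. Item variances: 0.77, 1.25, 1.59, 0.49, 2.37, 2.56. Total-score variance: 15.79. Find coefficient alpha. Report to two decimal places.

α = 0.51

Σσ²ᵢ = 0.77 + 1.25 + 1.59 + 0.49 + 2.37 + 2.56 = 9.03
α = (k/(k−1))·(1 − Σσ²ᵢ/total variance) = (6/5)·(1 − 9.03/15.79) = 0.51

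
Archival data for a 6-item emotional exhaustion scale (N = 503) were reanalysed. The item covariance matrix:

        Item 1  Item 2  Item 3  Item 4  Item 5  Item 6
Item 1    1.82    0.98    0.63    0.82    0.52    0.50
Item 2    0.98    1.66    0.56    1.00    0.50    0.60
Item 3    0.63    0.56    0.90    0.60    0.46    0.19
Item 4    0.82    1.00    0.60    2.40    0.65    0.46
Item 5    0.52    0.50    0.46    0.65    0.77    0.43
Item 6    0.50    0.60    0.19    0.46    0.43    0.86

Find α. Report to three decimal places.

ΣVar(i) = 1.82 + 1.66 + 0.90 + 2.40 + 0.77 + 0.86 = 8.41
Sum of the distinct covariances = 8.90
Var(T) = 8.41 + 2 × 8.90 = 26.21
α = (k/(k−1))·(1 − ΣVar(i)/Var(T)) = (6/5)·(1 − 8.41/26.21) = 0.815

α = 0.815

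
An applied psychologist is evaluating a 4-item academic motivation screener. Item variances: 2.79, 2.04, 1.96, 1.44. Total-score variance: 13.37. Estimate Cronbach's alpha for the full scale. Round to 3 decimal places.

α = 0.513

ΣVar(i) = 2.79 + 2.04 + 1.96 + 1.44 = 8.23
α = (k/(k−1))·(1 − ΣVar(i)/Var(T)) = (4/3)·(1 − 8.23/13.37) = 0.513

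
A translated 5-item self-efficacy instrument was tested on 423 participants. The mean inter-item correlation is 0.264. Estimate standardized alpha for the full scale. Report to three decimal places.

standardized alpha = 0.642

Standardized α = k·r̄ / (1 + (k−1)·r̄) = 5 × 0.264 / (1 + 4 × 0.264)
  = 1.3200 / 2.0560 = 0.642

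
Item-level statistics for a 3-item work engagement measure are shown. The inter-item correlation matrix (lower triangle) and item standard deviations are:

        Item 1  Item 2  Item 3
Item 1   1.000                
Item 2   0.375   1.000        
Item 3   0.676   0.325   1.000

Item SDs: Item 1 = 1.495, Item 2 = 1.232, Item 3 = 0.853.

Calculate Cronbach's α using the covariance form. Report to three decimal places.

Σσ²ᵢ = 1.495² + 1.232² + 0.853² = 4.4805
Covariances σ_ij = r_ij · s_i · s_j:
  σ(Item 1,Item 2) = 0.375 × 1.495 × 1.232 = 0.6907
  σ(Item 1,Item 3) = 0.676 × 1.495 × 0.853 = 0.8621
  σ(Item 2,Item 3) = 0.325 × 1.232 × 0.853 = 0.3415
σ²_T = Σσ²ᵢ + 2·Σσ_ij = 4.4805 + 2 × 1.8943 = 8.2691
α = (3/2)·(1 − 4.4805/8.2691) = 0.687

α = 0.687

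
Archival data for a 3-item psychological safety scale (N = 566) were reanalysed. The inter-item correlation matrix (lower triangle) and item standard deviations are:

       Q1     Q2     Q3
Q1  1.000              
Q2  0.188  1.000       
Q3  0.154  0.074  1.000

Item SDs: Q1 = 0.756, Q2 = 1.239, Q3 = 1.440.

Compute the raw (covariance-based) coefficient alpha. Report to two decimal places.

coefficient alpha = 0.28

Σσ²ᵢ = 0.756² + 1.239² + 1.440² = 4.1803
Covariances σ_ij = r_ij · s_i · s_j:
  σ(Q1,Q2) = 0.188 × 0.756 × 1.239 = 0.1761
  σ(Q1,Q3) = 0.154 × 0.756 × 1.440 = 0.1677
  σ(Q2,Q3) = 0.074 × 1.239 × 1.440 = 0.1320
σ²_T = Σσ²ᵢ + 2·Σσ_ij = 4.1803 + 2 × 0.4758 = 5.1319
α = (3/2)·(1 − 4.1803/5.1319) = 0.28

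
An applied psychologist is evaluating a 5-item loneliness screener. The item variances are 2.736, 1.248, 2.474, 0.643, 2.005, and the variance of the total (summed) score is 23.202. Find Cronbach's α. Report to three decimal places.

Cronbach's α = 0.759

Σσᵢ² = 2.736 + 1.248 + 2.474 + 0.643 + 2.005 = 9.106
α = (k/(k−1))·(1 − Σσᵢ²/σ²_T) = (5/4)·(1 − 9.106/23.202) = 0.759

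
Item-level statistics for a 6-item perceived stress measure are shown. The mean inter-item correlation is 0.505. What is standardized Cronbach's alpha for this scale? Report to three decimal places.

Standardized α = k·r̄ / (1 + (k−1)·r̄) = 6 × 0.505 / (1 + 5 × 0.505)
  = 3.0300 / 3.5250 = 0.860

α = 0.860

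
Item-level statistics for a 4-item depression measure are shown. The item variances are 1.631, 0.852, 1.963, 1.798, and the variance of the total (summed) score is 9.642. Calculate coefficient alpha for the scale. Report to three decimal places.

coefficient alpha = 0.470

Σσ²ᵢ = 1.631 + 0.852 + 1.963 + 1.798 = 6.244
α = (k/(k−1))·(1 − Σσ²ᵢ/σ²_T) = (4/3)·(1 − 6.244/9.642) = 0.470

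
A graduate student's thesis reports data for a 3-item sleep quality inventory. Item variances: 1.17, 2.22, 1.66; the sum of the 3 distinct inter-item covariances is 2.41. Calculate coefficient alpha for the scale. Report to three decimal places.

sum of item variances = 1.17 + 2.22 + 1.66 = 5.05
Sum of distinct covariances = 2.41
Var(T) = sum of item variances + 2·Σcov = 5.05 + 2 × 2.41 = 9.87
α = (3/2)·(1 − 5.05/9.87) = 0.733

α = 0.733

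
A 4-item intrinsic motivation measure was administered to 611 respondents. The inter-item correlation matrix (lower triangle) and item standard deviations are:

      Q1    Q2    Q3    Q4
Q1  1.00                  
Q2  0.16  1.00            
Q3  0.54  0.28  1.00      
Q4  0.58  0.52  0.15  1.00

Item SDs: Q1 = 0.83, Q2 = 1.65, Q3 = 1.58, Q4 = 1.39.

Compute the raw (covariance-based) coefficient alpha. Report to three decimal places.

coefficient alpha = 0.661

Σσ²ᵢ = 0.83² + 1.65² + 1.58² + 1.39² = 7.8399
Covariances σ_ij = r_ij · s_i · s_j:
  σ(Q1,Q2) = 0.16 × 0.83 × 1.65 = 0.2191
  σ(Q1,Q3) = 0.54 × 0.83 × 1.58 = 0.7082
  σ(Q1,Q4) = 0.58 × 0.83 × 1.39 = 0.6691
  σ(Q2,Q3) = 0.28 × 1.65 × 1.58 = 0.7300
  σ(Q2,Q4) = 0.52 × 1.65 × 1.39 = 1.1926
  σ(Q3,Q4) = 0.15 × 1.58 × 1.39 = 0.3294
σ²_T = Σσ²ᵢ + 2·Σσ_ij = 7.8399 + 2 × 3.8484 = 15.5367
α = (4/3)·(1 − 7.8399/15.5367) = 0.661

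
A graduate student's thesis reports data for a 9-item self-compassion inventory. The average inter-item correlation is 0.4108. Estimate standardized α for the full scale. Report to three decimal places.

α = 0.863

Standardized α = k·r̄ / (1 + (k−1)·r̄) = 9 × 0.4108 / (1 + 8 × 0.4108)
  = 3.6972 / 4.2864 = 0.863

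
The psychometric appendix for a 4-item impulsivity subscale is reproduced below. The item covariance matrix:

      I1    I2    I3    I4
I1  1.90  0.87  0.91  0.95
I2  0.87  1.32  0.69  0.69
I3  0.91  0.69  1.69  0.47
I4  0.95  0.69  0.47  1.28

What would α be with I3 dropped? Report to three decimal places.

Remaining items: I1, I2, I4 (k = 3).
sum of item variances = 1.90 + 1.32 + 1.28 = 4.50
Var(T) = 4.50 + 2 × 2.51 = 9.52
α (item deleted) = (3/2)·(1 − 4.50/9.52) = 0.791

α = 0.791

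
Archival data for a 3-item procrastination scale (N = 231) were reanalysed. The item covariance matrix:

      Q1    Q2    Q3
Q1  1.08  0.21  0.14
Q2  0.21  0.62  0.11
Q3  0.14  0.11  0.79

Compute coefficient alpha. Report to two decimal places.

Σσᵢ² = 1.08 + 0.62 + 0.79 = 2.49
Σ_{i<j} σ_ij = 0.46
total variance = 2.49 + 2 × 0.46 = 3.41
α = (k/(k−1))·(1 − Σσᵢ²/total variance) = (3/2)·(1 − 2.49/3.41) = 0.40

α = 0.40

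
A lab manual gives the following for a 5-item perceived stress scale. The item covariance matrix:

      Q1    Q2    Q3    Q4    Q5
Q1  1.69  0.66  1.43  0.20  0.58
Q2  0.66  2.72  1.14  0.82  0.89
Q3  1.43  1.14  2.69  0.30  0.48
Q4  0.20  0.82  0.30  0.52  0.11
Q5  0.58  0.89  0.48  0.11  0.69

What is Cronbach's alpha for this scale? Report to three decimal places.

Σσᵢ² = 1.69 + 2.72 + 2.69 + 0.52 + 0.69 = 8.31
Sum of off-diagonal covariances = 6.61
total variance = 8.31 + 2 × 6.61 = 21.53
α = (k/(k−1))·(1 − Σσᵢ²/total variance) = (5/4)·(1 − 8.31/21.53) = 0.768

Cronbach's alpha = 0.768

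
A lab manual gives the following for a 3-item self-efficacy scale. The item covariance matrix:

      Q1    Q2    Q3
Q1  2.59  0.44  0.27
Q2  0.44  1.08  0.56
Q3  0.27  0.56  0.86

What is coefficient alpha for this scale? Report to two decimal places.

α = 0.54

sum of item variances = 2.59 + 1.08 + 0.86 = 4.53
Sum of the distinct covariances = 1.27
Var(T) = 4.53 + 2 × 1.27 = 7.07
α = (k/(k−1))·(1 − sum of item variances/Var(T)) = (3/2)·(1 − 4.53/7.07) = 0.54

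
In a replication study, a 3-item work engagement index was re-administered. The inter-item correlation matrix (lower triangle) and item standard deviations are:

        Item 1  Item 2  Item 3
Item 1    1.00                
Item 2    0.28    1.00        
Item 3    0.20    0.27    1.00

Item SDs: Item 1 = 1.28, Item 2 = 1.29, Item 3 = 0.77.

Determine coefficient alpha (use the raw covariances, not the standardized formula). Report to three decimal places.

α = 0.484

Σσ²ᵢ = 1.28² + 1.29² + 0.77² = 3.8954
Covariances σ_ij = r_ij · s_i · s_j:
  σ(Item 1,Item 2) = 0.28 × 1.28 × 1.29 = 0.4623
  σ(Item 1,Item 3) = 0.20 × 1.28 × 0.77 = 0.1971
  σ(Item 2,Item 3) = 0.27 × 1.29 × 0.77 = 0.2682
σ²_T = Σσ²ᵢ + 2·Σσ_ij = 3.8954 + 2 × 0.9276 = 5.7506
α = (3/2)·(1 − 3.8954/5.7506) = 0.484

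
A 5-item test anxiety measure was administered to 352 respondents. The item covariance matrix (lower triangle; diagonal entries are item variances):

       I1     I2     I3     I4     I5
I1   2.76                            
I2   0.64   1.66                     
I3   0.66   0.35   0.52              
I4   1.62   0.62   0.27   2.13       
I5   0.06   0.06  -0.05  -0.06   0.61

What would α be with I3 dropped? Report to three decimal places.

α = 0.601

Remaining items: I1, I2, I4, I5 (k = 4).
Σσᵢ² = 2.76 + 1.66 + 2.13 + 0.61 = 7.16
σ²_T = 7.16 + 2 × 2.94 = 13.04
α (item deleted) = (4/3)·(1 − 7.16/13.04) = 0.601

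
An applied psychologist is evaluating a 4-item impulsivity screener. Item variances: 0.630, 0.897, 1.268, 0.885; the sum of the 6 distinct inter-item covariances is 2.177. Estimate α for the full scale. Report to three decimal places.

α = 0.723

ΣVar(i) = 0.630 + 0.897 + 1.268 + 0.885 = 3.680
Sum of distinct covariances = 2.177
σ²_T = ΣVar(i) + 2·Σcov = 3.680 + 2 × 2.177 = 8.034
α = (4/3)·(1 − 3.680/8.034) = 0.723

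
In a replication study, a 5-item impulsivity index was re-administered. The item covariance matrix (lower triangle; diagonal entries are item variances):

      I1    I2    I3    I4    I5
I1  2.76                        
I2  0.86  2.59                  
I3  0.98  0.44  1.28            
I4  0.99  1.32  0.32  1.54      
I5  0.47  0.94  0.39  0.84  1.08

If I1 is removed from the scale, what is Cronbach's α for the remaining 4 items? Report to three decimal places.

α = 0.756

Remaining items: I2, I3, I4, I5 (k = 4).
sum of item variances = 2.59 + 1.28 + 1.54 + 1.08 = 6.49
total variance = 6.49 + 2 × 4.25 = 14.99
α (item deleted) = (4/3)·(1 − 6.49/14.99) = 0.756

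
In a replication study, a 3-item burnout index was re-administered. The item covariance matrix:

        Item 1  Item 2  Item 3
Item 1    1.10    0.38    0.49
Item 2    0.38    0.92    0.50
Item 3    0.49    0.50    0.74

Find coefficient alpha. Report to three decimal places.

sum of item variances = 1.10 + 0.92 + 0.74 = 2.76
Sum of the distinct covariances = 1.37
Var(T) = 2.76 + 2 × 1.37 = 5.50
α = (k/(k−1))·(1 − sum of item variances/Var(T)) = (3/2)·(1 − 2.76/5.50) = 0.747

α = 0.747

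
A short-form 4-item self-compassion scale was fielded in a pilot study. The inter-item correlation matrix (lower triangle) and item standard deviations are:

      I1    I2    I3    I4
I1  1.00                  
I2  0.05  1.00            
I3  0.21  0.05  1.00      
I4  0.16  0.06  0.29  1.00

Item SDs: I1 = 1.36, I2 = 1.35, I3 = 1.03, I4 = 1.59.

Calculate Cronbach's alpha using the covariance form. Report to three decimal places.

Σσ²ᵢ = 1.36² + 1.35² + 1.03² + 1.59² = 7.2611
Covariances σ_ij = r_ij · s_i · s_j:
  σ(I1,I2) = 0.05 × 1.36 × 1.35 = 0.0918
  σ(I1,I3) = 0.21 × 1.36 × 1.03 = 0.2942
  σ(I1,I4) = 0.16 × 1.36 × 1.59 = 0.3460
  σ(I2,I3) = 0.05 × 1.35 × 1.03 = 0.0695
  σ(I2,I4) = 0.06 × 1.35 × 1.59 = 0.1288
  σ(I3,I4) = 0.29 × 1.03 × 1.59 = 0.4749
σ²_T = Σσ²ᵢ + 2·Σσ_ij = 7.2611 + 2 × 1.4052 = 10.0715
α = (4/3)·(1 − 7.2611/10.0715) = 0.372

Cronbach's alpha = 0.372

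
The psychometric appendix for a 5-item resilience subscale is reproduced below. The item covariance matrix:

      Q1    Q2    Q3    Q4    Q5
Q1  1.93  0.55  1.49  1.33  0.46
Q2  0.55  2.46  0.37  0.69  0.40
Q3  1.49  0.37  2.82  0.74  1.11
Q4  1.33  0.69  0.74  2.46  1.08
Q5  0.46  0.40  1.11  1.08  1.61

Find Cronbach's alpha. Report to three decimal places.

Σσᵢ² = 1.93 + 2.46 + 2.82 + 2.46 + 1.61 = 11.28
Σ_{i<j} σ_ij = 8.22
σ²_total = 11.28 + 2 × 8.22 = 27.72
α = (k/(k−1))·(1 − Σσᵢ²/σ²_total) = (5/4)·(1 − 11.28/27.72) = 0.741

α = 0.741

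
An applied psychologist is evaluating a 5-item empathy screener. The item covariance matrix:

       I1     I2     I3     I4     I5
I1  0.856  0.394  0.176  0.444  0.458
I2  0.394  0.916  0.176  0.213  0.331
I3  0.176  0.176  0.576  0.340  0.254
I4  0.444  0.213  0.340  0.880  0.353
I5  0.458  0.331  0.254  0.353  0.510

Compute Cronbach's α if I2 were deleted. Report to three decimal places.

α = 0.786

Remaining items: I1, I3, I4, I5 (k = 4).
ΣVar(i) = 0.856 + 0.576 + 0.880 + 0.510 = 2.822
total variance = 2.822 + 2 × 2.025 = 6.872
α (item deleted) = (4/3)·(1 − 2.822/6.872) = 0.786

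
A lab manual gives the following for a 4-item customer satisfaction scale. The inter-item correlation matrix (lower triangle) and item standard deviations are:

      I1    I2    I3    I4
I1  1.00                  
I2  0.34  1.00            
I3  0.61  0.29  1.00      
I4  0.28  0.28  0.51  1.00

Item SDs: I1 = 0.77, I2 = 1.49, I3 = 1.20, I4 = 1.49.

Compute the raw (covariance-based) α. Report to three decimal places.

α = 0.676

Σσ²ᵢ = 0.77² + 1.49² + 1.20² + 1.49² = 6.4731
Covariances σ_ij = r_ij · s_i · s_j:
  σ(I1,I2) = 0.34 × 0.77 × 1.49 = 0.3901
  σ(I1,I3) = 0.61 × 0.77 × 1.20 = 0.5636
  σ(I1,I4) = 0.28 × 0.77 × 1.49 = 0.3212
  σ(I2,I3) = 0.29 × 1.49 × 1.20 = 0.5185
  σ(I2,I4) = 0.28 × 1.49 × 1.49 = 0.6216
  σ(I3,I4) = 0.51 × 1.20 × 1.49 = 0.9119
σ²_T = Σσ²ᵢ + 2·Σσ_ij = 6.4731 + 2 × 3.3269 = 13.1269
α = (4/3)·(1 − 6.4731/13.1269) = 0.676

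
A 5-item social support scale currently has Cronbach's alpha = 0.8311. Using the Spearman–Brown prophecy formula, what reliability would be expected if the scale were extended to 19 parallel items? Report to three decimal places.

predicted reliability = 0.949

Length factor m = 19/5 = 3.8000
α' = m·α / (1 + (m−1)·α)
   = 19/5 × 0.8311 / (1 + (19/5 − 1) × 0.8311)
   = 3.1582 / 3.3271 = 0.949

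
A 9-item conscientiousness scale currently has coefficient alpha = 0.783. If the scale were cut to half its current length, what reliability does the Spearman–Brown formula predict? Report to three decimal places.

predicted reliability = 0.643

Length factor m = 1/2
α' = m·α / (1 − (1−m)·α)
   = 1/2 × 0.783 / (1 − (1 − 1/2) × 0.783)
   = 0.3915 / 0.6085 = 0.643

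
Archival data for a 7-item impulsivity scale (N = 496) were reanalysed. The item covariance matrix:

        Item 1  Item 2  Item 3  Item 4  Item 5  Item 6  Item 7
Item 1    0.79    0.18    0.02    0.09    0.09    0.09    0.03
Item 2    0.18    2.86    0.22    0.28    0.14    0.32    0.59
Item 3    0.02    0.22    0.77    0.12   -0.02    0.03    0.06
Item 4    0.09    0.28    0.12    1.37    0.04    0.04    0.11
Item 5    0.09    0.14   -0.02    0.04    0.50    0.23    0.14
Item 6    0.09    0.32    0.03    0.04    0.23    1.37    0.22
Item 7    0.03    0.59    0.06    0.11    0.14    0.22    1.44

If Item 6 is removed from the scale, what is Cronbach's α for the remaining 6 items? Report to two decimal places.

Remaining items: Item 1, Item 2, Item 3, Item 4, Item 5, Item 7 (k = 6).
Σσ²ᵢ = 0.79 + 2.86 + 0.77 + 1.37 + 0.50 + 1.44 = 7.73
Var(T) = 7.73 + 2 × 2.09 = 11.91
α (item deleted) = (6/5)·(1 − 7.73/11.91) = 0.42

α = 0.42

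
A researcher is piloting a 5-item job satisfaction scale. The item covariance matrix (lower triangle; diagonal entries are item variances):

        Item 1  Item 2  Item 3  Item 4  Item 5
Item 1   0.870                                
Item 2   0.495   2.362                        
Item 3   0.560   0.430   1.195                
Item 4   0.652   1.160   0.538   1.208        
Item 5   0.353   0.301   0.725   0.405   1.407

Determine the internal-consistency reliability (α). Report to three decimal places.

sum of item variances = 0.870 + 2.362 + 1.195 + 1.208 + 1.407 = 7.042
Sum of off-diagonal covariances = 5.619
σ²_T = 7.042 + 2 × 5.619 = 18.280
α = (k/(k−1))·(1 − sum of item variances/σ²_T) = (5/4)·(1 − 7.042/18.280) = 0.768

α = 0.768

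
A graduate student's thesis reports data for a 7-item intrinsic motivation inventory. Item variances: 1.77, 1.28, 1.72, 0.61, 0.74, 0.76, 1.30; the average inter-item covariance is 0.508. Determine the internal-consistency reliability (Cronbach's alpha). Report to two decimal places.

Cronbach's alpha = 0.84

Σσᵢ² = 1.77 + 1.28 + 1.72 + 0.61 + 0.74 + 0.76 + 1.30 = 8.18
Sum of the 21 distinct covariances = 21 × 0.508 = 10.668
σ²_T = Σσᵢ² + 2·Σcov = 8.18 + 2 × 10.668 = 29.516
α = (7/6)·(1 − 8.18/29.516) = 0.84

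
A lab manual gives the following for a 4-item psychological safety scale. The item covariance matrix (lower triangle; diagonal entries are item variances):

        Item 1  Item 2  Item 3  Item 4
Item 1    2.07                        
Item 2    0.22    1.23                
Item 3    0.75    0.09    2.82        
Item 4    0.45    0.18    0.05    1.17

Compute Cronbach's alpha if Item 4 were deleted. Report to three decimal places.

α = 0.386

Remaining items: Item 1, Item 2, Item 3 (k = 3).
Σσ²ᵢ = 2.07 + 1.23 + 2.82 = 6.12
total variance = 6.12 + 2 × 1.06 = 8.24
α (item deleted) = (3/2)·(1 − 6.12/8.24) = 0.386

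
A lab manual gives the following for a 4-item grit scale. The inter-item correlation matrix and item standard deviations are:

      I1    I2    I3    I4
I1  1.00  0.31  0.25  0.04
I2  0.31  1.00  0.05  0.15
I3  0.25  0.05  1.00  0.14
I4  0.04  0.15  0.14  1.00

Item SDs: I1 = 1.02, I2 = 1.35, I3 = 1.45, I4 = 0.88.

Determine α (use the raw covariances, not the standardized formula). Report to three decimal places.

α = 0.413

Σσ²ᵢ = 1.02² + 1.35² + 1.45² + 0.88² = 5.7398
Covariances σ_ij = r_ij · s_i · s_j:
  σ(I1,I2) = 0.31 × 1.02 × 1.35 = 0.4269
  σ(I1,I3) = 0.25 × 1.02 × 1.45 = 0.3697
  σ(I1,I4) = 0.04 × 1.02 × 0.88 = 0.0359
  σ(I2,I3) = 0.05 × 1.35 × 1.45 = 0.0979
  σ(I2,I4) = 0.15 × 1.35 × 0.88 = 0.1782
  σ(I3,I4) = 0.14 × 1.45 × 0.88 = 0.1786
σ²_T = Σσ²ᵢ + 2·Σσ_ij = 5.7398 + 2 × 1.2872 = 8.3142
α = (4/3)·(1 − 5.7398/8.3142) = 0.413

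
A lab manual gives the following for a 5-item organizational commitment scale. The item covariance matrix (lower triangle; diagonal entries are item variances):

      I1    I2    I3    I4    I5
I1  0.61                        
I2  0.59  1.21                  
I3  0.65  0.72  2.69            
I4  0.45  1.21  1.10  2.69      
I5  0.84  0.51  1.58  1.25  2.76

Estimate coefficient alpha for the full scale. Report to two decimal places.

ΣVar(i) = 0.61 + 1.21 + 2.69 + 2.69 + 2.76 = 9.96
Sum of off-diagonal covariances = 8.90
σ²_total = 9.96 + 2 × 8.90 = 27.76
α = (k/(k−1))·(1 − ΣVar(i)/σ²_total) = (5/4)·(1 − 9.96/27.76) = 0.80

coefficient alpha = 0.80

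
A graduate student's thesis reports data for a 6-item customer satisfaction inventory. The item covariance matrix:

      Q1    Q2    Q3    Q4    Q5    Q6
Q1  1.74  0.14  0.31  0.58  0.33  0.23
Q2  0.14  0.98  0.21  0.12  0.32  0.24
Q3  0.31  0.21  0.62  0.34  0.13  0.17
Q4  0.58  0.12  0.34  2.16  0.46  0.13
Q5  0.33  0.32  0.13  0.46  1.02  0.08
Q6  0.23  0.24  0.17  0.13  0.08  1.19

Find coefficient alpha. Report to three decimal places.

Σσ²ᵢ = 1.74 + 0.98 + 0.62 + 2.16 + 1.02 + 1.19 = 7.71
Sum of off-diagonal covariances = 3.79
σ²_total = 7.71 + 2 × 3.79 = 15.29
α = (k/(k−1))·(1 − Σσ²ᵢ/σ²_total) = (6/5)·(1 − 7.71/15.29) = 0.595

coefficient alpha = 0.595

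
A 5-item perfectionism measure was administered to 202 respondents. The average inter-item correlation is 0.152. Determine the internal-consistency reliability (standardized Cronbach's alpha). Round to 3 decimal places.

Standardized α = k·r̄ / (1 + (k−1)·r̄) = 5 × 0.152 / (1 + 4 × 0.152)
  = 0.7600 / 1.6080 = 0.473

standardized Cronbach's alpha = 0.473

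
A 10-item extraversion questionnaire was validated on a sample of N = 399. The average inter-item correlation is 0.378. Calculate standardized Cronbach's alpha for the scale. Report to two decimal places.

Standardized α = k·r̄ / (1 + (k−1)·r̄) = 10 × 0.378 / (1 + 9 × 0.378)
  = 3.7800 / 4.4020 = 0.86

α = 0.86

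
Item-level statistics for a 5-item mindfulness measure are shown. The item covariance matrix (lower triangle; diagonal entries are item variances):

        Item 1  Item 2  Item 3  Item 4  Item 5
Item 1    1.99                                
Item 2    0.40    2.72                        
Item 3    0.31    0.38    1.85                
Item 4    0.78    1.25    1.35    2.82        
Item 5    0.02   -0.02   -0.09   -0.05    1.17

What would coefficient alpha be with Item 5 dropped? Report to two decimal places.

α = 0.65

Remaining items: Item 1, Item 2, Item 3, Item 4 (k = 4).
Σσᵢ² = 1.99 + 2.72 + 1.85 + 2.82 = 9.38
total variance = 9.38 + 2 × 4.47 = 18.32
α (item deleted) = (4/3)·(1 − 9.38/18.32) = 0.65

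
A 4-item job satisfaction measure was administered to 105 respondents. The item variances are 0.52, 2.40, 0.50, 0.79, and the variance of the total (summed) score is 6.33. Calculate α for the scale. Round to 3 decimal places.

α = 0.447

Σσ²ᵢ = 0.52 + 2.40 + 0.50 + 0.79 = 4.21
α = (k/(k−1))·(1 − Σσ²ᵢ/total variance) = (4/3)·(1 − 4.21/6.33) = 0.447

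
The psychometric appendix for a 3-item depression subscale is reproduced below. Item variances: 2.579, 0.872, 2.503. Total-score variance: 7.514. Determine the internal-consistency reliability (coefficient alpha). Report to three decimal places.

Σσ²ᵢ = 2.579 + 0.872 + 2.503 = 5.954
α = (k/(k−1))·(1 − Σσ²ᵢ/σ²_total) = (3/2)·(1 − 5.954/7.514) = 0.311

coefficient alpha = 0.311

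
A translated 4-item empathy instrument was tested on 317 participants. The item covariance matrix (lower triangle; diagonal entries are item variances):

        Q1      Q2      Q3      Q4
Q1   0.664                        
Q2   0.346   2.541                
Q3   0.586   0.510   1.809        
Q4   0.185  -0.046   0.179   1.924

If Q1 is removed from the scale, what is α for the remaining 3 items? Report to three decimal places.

α = 0.255

Remaining items: Q2, Q3, Q4 (k = 3).
ΣVar(i) = 2.541 + 1.809 + 1.924 = 6.274
σ²_T = 6.274 + 2 × 0.643 = 7.560
α (item deleted) = (3/2)·(1 − 6.274/7.560) = 0.255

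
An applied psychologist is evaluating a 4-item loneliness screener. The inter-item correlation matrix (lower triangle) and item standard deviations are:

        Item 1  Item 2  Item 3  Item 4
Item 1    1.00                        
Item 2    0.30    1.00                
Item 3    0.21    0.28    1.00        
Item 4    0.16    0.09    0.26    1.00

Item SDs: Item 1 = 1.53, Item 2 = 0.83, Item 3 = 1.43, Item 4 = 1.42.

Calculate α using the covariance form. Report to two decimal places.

α = 0.50

Σσ²ᵢ = 1.53² + 0.83² + 1.43² + 1.42² = 7.0911
Covariances σ_ij = r_ij · s_i · s_j:
  σ(Item 1,Item 2) = 0.30 × 1.53 × 0.83 = 0.3810
  σ(Item 1,Item 3) = 0.21 × 1.53 × 1.43 = 0.4595
  σ(Item 1,Item 4) = 0.16 × 1.53 × 1.42 = 0.3476
  σ(Item 2,Item 3) = 0.28 × 0.83 × 1.43 = 0.3323
  σ(Item 2,Item 4) = 0.09 × 0.83 × 1.42 = 0.1061
  σ(Item 3,Item 4) = 0.26 × 1.43 × 1.42 = 0.5280
σ²_T = Σσ²ᵢ + 2·Σσ_ij = 7.0911 + 2 × 2.1545 = 11.4001
α = (4/3)·(1 − 7.0911/11.4001) = 0.50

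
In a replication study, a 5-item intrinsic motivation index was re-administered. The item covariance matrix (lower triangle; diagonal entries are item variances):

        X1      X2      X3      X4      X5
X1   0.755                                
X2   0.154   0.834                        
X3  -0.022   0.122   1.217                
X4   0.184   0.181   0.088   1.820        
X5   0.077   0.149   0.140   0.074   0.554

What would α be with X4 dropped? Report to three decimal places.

Remaining items: X1, X2, X3, X5 (k = 4).
Σσᵢ² = 0.755 + 0.834 + 1.217 + 0.554 = 3.360
Var(T) = 3.360 + 2 × 0.620 = 4.600
α (item deleted) = (4/3)·(1 − 3.360/4.600) = 0.359

α = 0.359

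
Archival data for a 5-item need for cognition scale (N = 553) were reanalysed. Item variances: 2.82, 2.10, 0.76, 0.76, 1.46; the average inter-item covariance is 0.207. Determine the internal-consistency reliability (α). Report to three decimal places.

α = 0.430

Σσ²ᵢ = 2.82 + 2.10 + 0.76 + 0.76 + 1.46 = 7.90
Sum of the 10 distinct covariances = 10 × 0.207 = 2.070
Var(T) = Σσ²ᵢ + 2·Σcov = 7.90 + 2 × 2.070 = 12.040
α = (5/4)·(1 − 7.90/12.040) = 0.430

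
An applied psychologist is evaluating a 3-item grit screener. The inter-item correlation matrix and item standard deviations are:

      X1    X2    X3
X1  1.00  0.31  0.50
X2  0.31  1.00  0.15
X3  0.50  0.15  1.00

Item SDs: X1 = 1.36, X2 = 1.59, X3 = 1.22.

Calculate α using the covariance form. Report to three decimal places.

α = 0.569

Σσ²ᵢ = 1.36² + 1.59² + 1.22² = 5.8661
Covariances σ_ij = r_ij · s_i · s_j:
  σ(X1,X2) = 0.31 × 1.36 × 1.59 = 0.6703
  σ(X1,X3) = 0.50 × 1.36 × 1.22 = 0.8296
  σ(X2,X3) = 0.15 × 1.59 × 1.22 = 0.2910
σ²_T = Σσ²ᵢ + 2·Σσ_ij = 5.8661 + 2 × 1.7909 = 9.4479
α = (3/2)·(1 − 5.8661/9.4479) = 0.569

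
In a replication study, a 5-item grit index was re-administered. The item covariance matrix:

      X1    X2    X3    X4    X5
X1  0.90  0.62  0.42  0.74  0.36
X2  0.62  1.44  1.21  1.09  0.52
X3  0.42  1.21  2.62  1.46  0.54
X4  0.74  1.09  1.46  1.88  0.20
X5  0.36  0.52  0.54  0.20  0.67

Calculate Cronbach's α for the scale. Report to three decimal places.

Cronbach's α = 0.820

ΣVar(i) = 0.90 + 1.44 + 2.62 + 1.88 + 0.67 = 7.51
Sum of the distinct covariances = 7.16
σ²_total = 7.51 + 2 × 7.16 = 21.83
α = (k/(k−1))·(1 − ΣVar(i)/σ²_total) = (5/4)·(1 − 7.51/21.83) = 0.820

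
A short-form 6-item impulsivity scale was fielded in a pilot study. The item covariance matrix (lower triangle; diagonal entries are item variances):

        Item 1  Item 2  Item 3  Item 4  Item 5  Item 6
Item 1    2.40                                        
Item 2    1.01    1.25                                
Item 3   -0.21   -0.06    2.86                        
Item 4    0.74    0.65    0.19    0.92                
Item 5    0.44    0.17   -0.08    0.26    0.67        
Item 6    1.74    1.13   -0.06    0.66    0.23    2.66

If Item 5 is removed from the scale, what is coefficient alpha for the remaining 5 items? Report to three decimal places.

Remaining items: Item 1, Item 2, Item 3, Item 4, Item 6 (k = 5).
Σσ²ᵢ = 2.40 + 1.25 + 2.86 + 0.92 + 2.66 = 10.09
σ²_T = 10.09 + 2 × 5.79 = 21.67
α (item deleted) = (5/4)·(1 − 10.09/21.67) = 0.668

α = 0.668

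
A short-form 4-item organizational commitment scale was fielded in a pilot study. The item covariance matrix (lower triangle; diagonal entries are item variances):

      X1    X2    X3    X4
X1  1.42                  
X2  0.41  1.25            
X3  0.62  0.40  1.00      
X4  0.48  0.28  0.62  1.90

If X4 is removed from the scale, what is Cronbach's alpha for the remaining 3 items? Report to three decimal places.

Remaining items: X1, X2, X3 (k = 3).
ΣVar(i) = 1.42 + 1.25 + 1.00 = 3.67
σ²_total = 3.67 + 2 × 1.43 = 6.53
α (item deleted) = (3/2)·(1 − 3.67/6.53) = 0.657

Cronbach's alpha = 0.657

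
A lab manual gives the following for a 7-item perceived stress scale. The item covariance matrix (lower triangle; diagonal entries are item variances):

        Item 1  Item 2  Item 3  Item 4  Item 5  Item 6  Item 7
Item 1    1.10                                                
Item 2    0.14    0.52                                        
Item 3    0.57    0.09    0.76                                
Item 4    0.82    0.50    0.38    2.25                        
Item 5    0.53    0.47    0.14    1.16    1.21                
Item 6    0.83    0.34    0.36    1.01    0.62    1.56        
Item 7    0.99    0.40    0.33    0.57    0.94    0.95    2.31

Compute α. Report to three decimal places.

α = 0.833

Σσᵢ² = 1.10 + 0.52 + 0.76 + 2.25 + 1.21 + 1.56 + 2.31 = 9.71
Sum of the distinct covariances = 12.14
σ²_total = 9.71 + 2 × 12.14 = 33.99
α = (k/(k−1))·(1 − Σσᵢ²/σ²_total) = (7/6)·(1 − 9.71/33.99) = 0.833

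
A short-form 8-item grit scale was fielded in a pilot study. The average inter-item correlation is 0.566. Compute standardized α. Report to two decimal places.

standardized α = 0.91

Standardized α = k·r̄ / (1 + (k−1)·r̄) = 8 × 0.566 / (1 + 7 × 0.566)
  = 4.5280 / 4.9620 = 0.91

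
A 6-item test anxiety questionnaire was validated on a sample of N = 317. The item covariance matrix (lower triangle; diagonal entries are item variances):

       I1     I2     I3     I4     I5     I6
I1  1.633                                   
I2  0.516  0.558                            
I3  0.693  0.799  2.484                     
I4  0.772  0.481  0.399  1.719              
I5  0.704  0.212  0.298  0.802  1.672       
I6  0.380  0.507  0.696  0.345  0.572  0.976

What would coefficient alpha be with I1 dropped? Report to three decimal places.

α = 0.725

Remaining items: I2, I3, I4, I5, I6 (k = 5).
sum of item variances = 0.558 + 2.484 + 1.719 + 1.672 + 0.976 = 7.409
total variance = 7.409 + 2 × 5.111 = 17.631
α (item deleted) = (5/4)·(1 − 7.409/17.631) = 0.725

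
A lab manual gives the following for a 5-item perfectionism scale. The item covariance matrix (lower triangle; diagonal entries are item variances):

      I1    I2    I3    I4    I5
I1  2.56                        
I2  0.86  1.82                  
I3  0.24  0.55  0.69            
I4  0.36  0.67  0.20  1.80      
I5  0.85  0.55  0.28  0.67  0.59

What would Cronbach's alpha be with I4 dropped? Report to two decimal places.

Remaining items: I1, I2, I3, I5 (k = 4).
ΣVar(i) = 2.56 + 1.82 + 0.69 + 0.59 = 5.66
σ²_total = 5.66 + 2 × 3.33 = 12.32
α (item deleted) = (4/3)·(1 − 5.66/12.32) = 0.72

α = 0.72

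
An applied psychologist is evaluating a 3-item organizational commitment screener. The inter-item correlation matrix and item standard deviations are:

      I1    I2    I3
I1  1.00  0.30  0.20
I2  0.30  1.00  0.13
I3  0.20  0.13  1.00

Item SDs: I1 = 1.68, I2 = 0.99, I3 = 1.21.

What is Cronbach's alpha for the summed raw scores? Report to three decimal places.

α = 0.431

Σσ²ᵢ = 1.68² + 0.99² + 1.21² = 5.2666
Covariances σ_ij = r_ij · s_i · s_j:
  σ(I1,I2) = 0.30 × 1.68 × 0.99 = 0.4990
  σ(I1,I3) = 0.20 × 1.68 × 1.21 = 0.4066
  σ(I2,I3) = 0.13 × 0.99 × 1.21 = 0.1557
σ²_T = Σσ²ᵢ + 2·Σσ_ij = 5.2666 + 2 × 1.0613 = 7.3892
α = (3/2)·(1 − 5.2666/7.3892) = 0.431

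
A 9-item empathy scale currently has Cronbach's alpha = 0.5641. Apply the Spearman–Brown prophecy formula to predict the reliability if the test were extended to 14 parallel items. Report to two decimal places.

predicted reliability = 0.67

Length factor m = 14/9 = 1.5556
α' = m·α / (1 + (m−1)·α)
   = 14/9 × 0.5641 / (1 + (14/9 − 1) × 0.5641)
   = 0.8775 / 1.3134 = 0.67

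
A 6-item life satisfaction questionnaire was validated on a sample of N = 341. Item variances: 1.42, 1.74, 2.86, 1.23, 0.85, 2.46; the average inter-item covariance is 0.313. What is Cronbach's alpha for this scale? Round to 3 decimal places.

α = 0.565

ΣVar(i) = 1.42 + 1.74 + 2.86 + 1.23 + 0.85 + 2.46 = 10.56
Sum of the 15 distinct covariances = 15 × 0.313 = 4.695
σ²_total = ΣVar(i) + 2·Σcov = 10.56 + 2 × 4.695 = 19.950
α = (6/5)·(1 − 10.56/19.950) = 0.565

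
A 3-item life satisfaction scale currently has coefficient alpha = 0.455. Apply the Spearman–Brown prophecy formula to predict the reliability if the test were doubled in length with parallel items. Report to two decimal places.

predicted reliability = 0.63

Length factor m = 2
α' = m·α / (1 + (m−1)·α)
   = 2 × 0.455 / (1 + (2 − 1) × 0.455)
   = 0.9100 / 1.4550 = 0.63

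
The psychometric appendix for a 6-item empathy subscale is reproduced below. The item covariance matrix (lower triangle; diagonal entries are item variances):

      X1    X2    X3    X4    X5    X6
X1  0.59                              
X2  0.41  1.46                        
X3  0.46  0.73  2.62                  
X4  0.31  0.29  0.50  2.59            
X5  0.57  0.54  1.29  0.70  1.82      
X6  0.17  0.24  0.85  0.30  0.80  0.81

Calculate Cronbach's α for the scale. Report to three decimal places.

ΣVar(i) = 0.59 + 1.46 + 2.62 + 2.59 + 1.82 + 0.81 = 9.89
Sum of the distinct covariances = 8.16
total variance = 9.89 + 2 × 8.16 = 26.21
α = (k/(k−1))·(1 − ΣVar(i)/total variance) = (6/5)·(1 − 9.89/26.21) = 0.747

Cronbach's α = 0.747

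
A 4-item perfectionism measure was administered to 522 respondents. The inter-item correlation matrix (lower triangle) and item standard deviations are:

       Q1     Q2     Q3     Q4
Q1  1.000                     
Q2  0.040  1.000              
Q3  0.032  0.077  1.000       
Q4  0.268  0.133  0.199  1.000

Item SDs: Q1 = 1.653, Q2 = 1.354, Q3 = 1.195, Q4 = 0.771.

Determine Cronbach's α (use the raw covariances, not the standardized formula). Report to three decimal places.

Cronbach's α = 0.296

Σσ²ᵢ = 1.653² + 1.354² + 1.195² + 0.771² = 6.5882
Covariances σ_ij = r_ij · s_i · s_j:
  σ(Q1,Q2) = 0.040 × 1.653 × 1.354 = 0.0895
  σ(Q1,Q3) = 0.032 × 1.653 × 1.195 = 0.0632
  σ(Q1,Q4) = 0.268 × 1.653 × 0.771 = 0.3416
  σ(Q2,Q3) = 0.077 × 1.354 × 1.195 = 0.1246
  σ(Q2,Q4) = 0.133 × 1.354 × 0.771 = 0.1388
  σ(Q3,Q4) = 0.199 × 1.195 × 0.771 = 0.1833
σ²_T = Σσ²ᵢ + 2·Σσ_ij = 6.5882 + 2 × 0.9410 = 8.4702
α = (4/3)·(1 − 6.5882/8.4702) = 0.296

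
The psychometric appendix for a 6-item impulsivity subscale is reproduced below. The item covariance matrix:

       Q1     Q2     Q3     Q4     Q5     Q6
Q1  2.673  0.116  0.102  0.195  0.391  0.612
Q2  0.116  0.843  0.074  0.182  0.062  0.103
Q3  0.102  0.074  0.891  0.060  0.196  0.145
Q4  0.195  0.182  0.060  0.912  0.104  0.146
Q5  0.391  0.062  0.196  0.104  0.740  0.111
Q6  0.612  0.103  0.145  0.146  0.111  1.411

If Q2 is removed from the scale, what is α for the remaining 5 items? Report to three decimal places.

Remaining items: Q1, Q3, Q4, Q5, Q6 (k = 5).
ΣVar(i) = 2.673 + 0.891 + 0.912 + 0.740 + 1.411 = 6.627
σ²_total = 6.627 + 2 × 2.062 = 10.751
α (item deleted) = (5/4)·(1 − 6.627/10.751) = 0.479

α = 0.479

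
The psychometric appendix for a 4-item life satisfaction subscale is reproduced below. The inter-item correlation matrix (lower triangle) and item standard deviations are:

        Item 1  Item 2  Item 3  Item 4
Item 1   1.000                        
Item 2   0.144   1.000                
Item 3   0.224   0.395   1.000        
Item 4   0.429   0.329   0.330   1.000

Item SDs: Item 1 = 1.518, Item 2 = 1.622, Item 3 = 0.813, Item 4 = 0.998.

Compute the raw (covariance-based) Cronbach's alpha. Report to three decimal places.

Σσ²ᵢ = 1.518² + 1.622² + 0.813² + 0.998² = 6.5922
Covariances σ_ij = r_ij · s_i · s_j:
  σ(Item 1,Item 2) = 0.144 × 1.518 × 1.622 = 0.3546
  σ(Item 1,Item 3) = 0.224 × 1.518 × 0.813 = 0.2764
  σ(Item 1,Item 4) = 0.429 × 1.518 × 0.998 = 0.6499
  σ(Item 2,Item 3) = 0.395 × 1.622 × 0.813 = 0.5209
  σ(Item 2,Item 4) = 0.329 × 1.622 × 0.998 = 0.5326
  σ(Item 3,Item 4) = 0.330 × 0.813 × 0.998 = 0.2678
σ²_T = Σσ²ᵢ + 2·Σσ_ij = 6.5922 + 2 × 2.6022 = 11.7966
α = (4/3)·(1 − 6.5922/11.7966) = 0.588

α = 0.588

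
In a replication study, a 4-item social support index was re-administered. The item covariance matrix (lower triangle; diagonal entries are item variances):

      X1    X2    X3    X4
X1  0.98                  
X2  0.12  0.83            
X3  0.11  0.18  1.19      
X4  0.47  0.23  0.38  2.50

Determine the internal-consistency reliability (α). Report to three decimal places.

α = 0.469

Σσ²ᵢ = 0.98 + 0.83 + 1.19 + 2.50 = 5.50
Sum of the distinct covariances = 1.49
Var(T) = 5.50 + 2 × 1.49 = 8.48
α = (k/(k−1))·(1 − Σσ²ᵢ/Var(T)) = (4/3)·(1 − 5.50/8.48) = 0.469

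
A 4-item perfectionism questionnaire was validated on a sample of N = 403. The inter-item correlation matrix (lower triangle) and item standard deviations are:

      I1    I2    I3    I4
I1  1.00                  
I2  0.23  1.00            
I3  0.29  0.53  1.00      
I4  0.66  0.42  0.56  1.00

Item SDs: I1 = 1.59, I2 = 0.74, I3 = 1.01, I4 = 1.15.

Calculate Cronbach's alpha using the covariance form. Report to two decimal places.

Cronbach's alpha = 0.74

Σσ²ᵢ = 1.59² + 0.74² + 1.01² + 1.15² = 5.4183
Covariances σ_ij = r_ij · s_i · s_j:
  σ(I1,I2) = 0.23 × 1.59 × 0.74 = 0.2706
  σ(I1,I3) = 0.29 × 1.59 × 1.01 = 0.4657
  σ(I1,I4) = 0.66 × 1.59 × 1.15 = 1.2068
  σ(I2,I3) = 0.53 × 0.74 × 1.01 = 0.3961
  σ(I2,I4) = 0.42 × 0.74 × 1.15 = 0.3574
  σ(I3,I4) = 0.56 × 1.01 × 1.15 = 0.6504
σ²_T = Σσ²ᵢ + 2·Σσ_ij = 5.4183 + 2 × 3.3470 = 12.1123
α = (4/3)·(1 − 5.4183/12.1123) = 0.74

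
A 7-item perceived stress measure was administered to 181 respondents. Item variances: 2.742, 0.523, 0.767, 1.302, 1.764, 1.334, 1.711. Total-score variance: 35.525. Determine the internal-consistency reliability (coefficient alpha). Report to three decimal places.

ΣVar(i) = 2.742 + 0.523 + 0.767 + 1.302 + 1.764 + 1.334 + 1.711 = 10.143
α = (k/(k−1))·(1 − ΣVar(i)/total variance) = (7/6)·(1 − 10.143/35.525) = 0.834

α = 0.834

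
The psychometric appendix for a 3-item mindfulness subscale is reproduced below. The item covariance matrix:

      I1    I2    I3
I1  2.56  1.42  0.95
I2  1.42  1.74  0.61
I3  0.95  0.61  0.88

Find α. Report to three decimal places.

Σσ²ᵢ = 2.56 + 1.74 + 0.88 = 5.18
Sum of off-diagonal covariances = 2.98
σ²_total = 5.18 + 2 × 2.98 = 11.14
α = (k/(k−1))·(1 − Σσ²ᵢ/σ²_total) = (3/2)·(1 − 5.18/11.14) = 0.803

α = 0.803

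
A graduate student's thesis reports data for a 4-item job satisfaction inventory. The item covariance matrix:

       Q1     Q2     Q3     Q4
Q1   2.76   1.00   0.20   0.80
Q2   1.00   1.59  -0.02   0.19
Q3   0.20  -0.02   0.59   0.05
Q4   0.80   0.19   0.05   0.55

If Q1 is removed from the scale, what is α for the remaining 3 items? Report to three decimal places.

α = 0.208

Remaining items: Q2, Q3, Q4 (k = 3).
ΣVar(i) = 1.59 + 0.59 + 0.55 = 2.73
σ²_total = 2.73 + 2 × 0.22 = 3.17
α (item deleted) = (3/2)·(1 − 2.73/3.17) = 0.208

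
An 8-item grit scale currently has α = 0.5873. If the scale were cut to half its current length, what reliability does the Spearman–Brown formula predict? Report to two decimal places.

predicted reliability = 0.42

Length factor m = 1/2
α' = m·α / (1 − (1−m)·α)
   = 1/2 × 0.5873 / (1 − (1 − 1/2) × 0.5873)
   = 0.2937 / 0.7064 = 0.42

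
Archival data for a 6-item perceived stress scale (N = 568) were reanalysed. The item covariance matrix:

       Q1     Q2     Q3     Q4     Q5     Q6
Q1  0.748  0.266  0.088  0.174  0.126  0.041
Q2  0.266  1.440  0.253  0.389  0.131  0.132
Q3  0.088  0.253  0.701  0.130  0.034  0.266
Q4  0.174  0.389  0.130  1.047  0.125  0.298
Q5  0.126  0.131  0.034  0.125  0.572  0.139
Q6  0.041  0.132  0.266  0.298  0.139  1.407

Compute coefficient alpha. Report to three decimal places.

sum of item variances = 0.748 + 1.440 + 0.701 + 1.047 + 0.572 + 1.407 = 5.915
Sum of off-diagonal covariances = 2.592
Var(T) = 5.915 + 2 × 2.592 = 11.099
α = (k/(k−1))·(1 − sum of item variances/Var(T)) = (6/5)·(1 − 5.915/11.099) = 0.560

coefficient alpha = 0.560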